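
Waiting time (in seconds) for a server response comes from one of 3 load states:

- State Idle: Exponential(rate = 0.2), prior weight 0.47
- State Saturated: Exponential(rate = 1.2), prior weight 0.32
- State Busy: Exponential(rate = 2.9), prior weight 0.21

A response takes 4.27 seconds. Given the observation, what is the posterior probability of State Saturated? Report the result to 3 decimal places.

P(component k | x) = w_k·f_k(x) / marginal(x), where marginal(x) = Σ_j w_j·f_j(x).
Exponential densities:
  L_Idle = 0.2·e^(−0.2·4.27) = 0.2·e^(−0.8540) = 0.0851417
  L_Saturated = 1.2·e^(−1.2·4.27) = 1.2·e^(−5.1240) = 0.0071426
  L_Busy = 2.9·e^(−2.9·4.27) = 2.9·e^(−12.3830) = 1.21487e-05
Prior × likelihood for each component:
  w_Idle·L_Idle = 0.47 × 0.0851417 = 0.0400166
  w_Saturated·L_Saturated = 0.32 × 0.0071426 = 0.00228563
  w_Busy·L_Busy = 0.21 × 1.21487e-05 = 2.55122e-06
Denominator: 0.0400166 + 0.00228563 + 2.55122e-06 = 0.0423048
Responsibility of State Saturated: 0.00228563 / 0.0423048 ≈ 0.054

0.054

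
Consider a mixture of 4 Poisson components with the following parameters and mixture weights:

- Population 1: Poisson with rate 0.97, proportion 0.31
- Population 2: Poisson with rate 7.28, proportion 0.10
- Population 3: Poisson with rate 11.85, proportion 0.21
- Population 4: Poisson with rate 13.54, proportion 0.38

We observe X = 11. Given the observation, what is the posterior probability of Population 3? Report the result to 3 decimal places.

0.375

By Bayes' theorem, P(k | x) = π_k f_k(x) / Σ_j π_j f_j(x).
Poisson probabilities:
  L_1 = 6.7931e-09
  L_2 = 0.0525564
  L_3 = 0.115706
  L_4 = 0.0925342
Weight by the priors:
  π_1·L_1 = 0.31 × 6.7931e-09 = 2.10586e-09
  π_2·L_2 = 0.10 × 0.0525564 = 0.00525564
  π_3·L_3 = 0.21 × 0.115706 = 0.0242983
  π_4·L_4 = 0.38 × 0.0925342 = 0.035163
Marginal: 2.10586e-09 + 0.00525564 + 0.0242983 + 0.035163 = 0.0647169
P(Population 3 | x) ≈ 0.375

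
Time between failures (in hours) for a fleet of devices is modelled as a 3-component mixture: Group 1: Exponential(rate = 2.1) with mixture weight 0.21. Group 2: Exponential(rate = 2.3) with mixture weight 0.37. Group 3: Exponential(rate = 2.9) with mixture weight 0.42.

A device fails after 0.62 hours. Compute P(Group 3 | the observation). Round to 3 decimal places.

The responsibility of component k is w_k f_k(x) divided by Σ_j w_j f_j(x).
Exponential densities:
  f_1 = 0.571173
  f_2 = 0.552617
  f_3 = 0.480326
Unnormalised posteriors:
  w_1·f_1 = 0.21 × 0.571173 = 0.119946
  w_2·f_2 = 0.37 × 0.552617 = 0.204468
  w_3·f_3 = 0.42 × 0.480326 = 0.201737
Sum: 0.119946 + 0.204468 + 0.201737 = 0.526152
P(Group 3 | x) ≈ 0.383

0.383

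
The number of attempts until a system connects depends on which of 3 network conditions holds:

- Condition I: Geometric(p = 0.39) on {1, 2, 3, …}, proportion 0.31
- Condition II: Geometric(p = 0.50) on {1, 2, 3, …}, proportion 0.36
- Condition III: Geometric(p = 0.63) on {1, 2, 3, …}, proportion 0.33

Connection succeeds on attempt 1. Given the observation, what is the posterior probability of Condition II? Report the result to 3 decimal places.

0.354

The responsibility of component k is P(Z=k) f_k(x) divided by Σ_j P(Z=j) f_j(x).
Component likelihoods at x = 1:
  f_I = 0.39
  f_II = 0.5
  f_III = 0.63
Unnormalised posteriors:
  P(Z=I)·f_I = 0.31 × 0.39 = 0.1209
  P(Z=II)·f_II = 0.36 × 0.5 = 0.18
  P(Z=III)·f_III = 0.33 × 0.63 = 0.2079
Evidence: 0.1209 + 0.18 + 0.2079 = 0.5088
Responsibility of Condition II: 0.18 / 0.5088 ≈ 0.354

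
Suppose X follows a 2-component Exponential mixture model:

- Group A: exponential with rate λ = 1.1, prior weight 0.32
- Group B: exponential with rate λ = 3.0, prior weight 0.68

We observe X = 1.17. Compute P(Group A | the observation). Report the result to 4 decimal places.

0.6144

P(component k | x) = π_k·f_k(x) / marginal(x), where marginal(x) = Σ_j π_j·f_j(x).
Component likelihoods at x = 1.17:
  p_A = 0.303708
  p_B = 0.0896907
Weight by the priors:
  π_A·p_A = 0.32 × 0.303708 = 0.0971864
  π_B·p_B = 0.68 × 0.0896907 = 0.0609897
Denominator: 0.0971864 + 0.0609897 = 0.158176
Responsibility of Group A: 0.0971864 / 0.158176 ≈ 0.6144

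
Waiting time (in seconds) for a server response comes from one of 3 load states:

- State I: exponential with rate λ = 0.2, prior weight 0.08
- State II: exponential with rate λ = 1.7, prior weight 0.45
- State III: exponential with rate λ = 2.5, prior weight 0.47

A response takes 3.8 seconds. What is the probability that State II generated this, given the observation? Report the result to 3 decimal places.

0.137

Posterior ∝ prior × likelihood, so P(k | x) ∝ π_k f_k(x); normalise over all components.
Component likelihoods at x = 3.8 seconds:
  L_I = 0.2·e^(−0.2·3.8) = 0.2·e^(−0.7600) = 0.0935333
  L_II = 1.7·e^(−1.7·3.8) = 1.7·e^(−6.4600) = 0.00266015
  L_III = 2.5·e^(−2.5·3.8) = 2.5·e^(−9.5000) = 0.00018713
Unnormalised posteriors:
  π_I·L_I = 0.08 × 0.0935333 = 0.00748266
  π_II·L_II = 0.45 × 0.00266015 = 0.00119707
  π_III·L_III = 0.47 × 0.00018713 = 8.79509e-05
Normaliser: 0.00748266 + 0.00119707 + 8.79509e-05 = 0.00876768
Responsibility of State II: 0.00119707 / 0.00876768 ≈ 0.137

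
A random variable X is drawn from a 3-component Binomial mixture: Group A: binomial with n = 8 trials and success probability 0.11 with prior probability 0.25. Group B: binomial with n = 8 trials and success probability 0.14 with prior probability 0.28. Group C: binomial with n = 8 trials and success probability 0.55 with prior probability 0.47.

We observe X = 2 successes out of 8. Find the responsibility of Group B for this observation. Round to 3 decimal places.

P(component k | x) = P(Z=k)·f_k(x) / marginal(x), where marginal(x) = Σ_j P(Z=j)·f_j(x).
Binomial probabilities:
  p_A = 0.168377
  p_B = 0.222026
  p_C = 0.0703329
Weight by the priors:
  P(Z=A)·p_A = 0.25 × 0.168377 = 0.0420943
  P(Z=B)·p_B = 0.28 × 0.222026 = 0.0621674
  P(Z=C)·p_C = 0.47 × 0.0703329 = 0.0330565
Evidence: 0.0420943 + 0.0621674 + 0.0330565 = 0.137318
P(Group B | x) = 0.0621674 / 0.137318 ≈ 0.453

0.453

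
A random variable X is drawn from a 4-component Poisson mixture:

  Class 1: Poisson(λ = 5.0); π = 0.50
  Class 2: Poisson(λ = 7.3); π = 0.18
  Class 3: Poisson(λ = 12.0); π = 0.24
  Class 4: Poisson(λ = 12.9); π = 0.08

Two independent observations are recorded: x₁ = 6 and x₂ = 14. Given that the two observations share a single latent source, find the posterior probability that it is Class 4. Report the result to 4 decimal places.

0.1350

P(component k | x) = π_k·f_k(x) / marginal(x), where marginal(x) = Σ_j π_j·f_j(x).
Since both observations come from the same component, the likelihood for component k is f_k(x₁)·f_k(x₂).
  L_1 = [e^(−5.0)·5.0^6/6! = 0.146223] × [0.000471736] = 6.89786e-05
  L_2 = [e^(−7.3)·7.3^6/6! = 0.141989] × [0.00945719] = 0.00134282
  L_3 = [e^(−12.0)·12.0^6/6! = 0.0254813] × [0.0904889] = 0.00230577
  L_4 = [e^(−12.9)·12.9^6/6! = 0.0159885] × [0.101263] = 0.00161903
Multiply by the mixture weights:
  π_1·L_1 = 0.50 × 6.89786e-05 = 3.44893e-05
  π_2·L_2 = 0.18 × 0.00134282 = 0.000241707
  π_3·L_3 = 0.24 × 0.00230577 = 0.000553385
  π_4·L_4 = 0.08 × 0.00161903 = 0.000129523
Normaliser: 3.44893e-05 + 0.000241707 + 0.000553385 + 0.000129523 = 0.000959105
So the posterior for Class 4 is 0.000129523 / 0.000959105 ≈ 0.1350.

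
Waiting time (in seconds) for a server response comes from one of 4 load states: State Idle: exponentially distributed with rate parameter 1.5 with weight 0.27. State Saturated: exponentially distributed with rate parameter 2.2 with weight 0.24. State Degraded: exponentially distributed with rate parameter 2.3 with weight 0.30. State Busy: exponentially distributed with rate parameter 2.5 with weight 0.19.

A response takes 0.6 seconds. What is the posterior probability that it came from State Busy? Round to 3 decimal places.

0.181

P(component k | x) = w_k·f_k(x) / marginal(x), where marginal(x) = Σ_j w_j·f_j(x).
Exponential densities:
  L_Idle = 0.609854
  L_Saturated = 0.587698
  L_Degraded = 0.578631
  L_Busy = 0.557825
Weight by the priors:
  w_Idle·L_Idle = 0.27 × 0.609854 = 0.164661
  w_Saturated·L_Saturated = 0.24 × 0.587698 = 0.141047
  w_Degraded·L_Degraded = 0.30 × 0.578631 = 0.173589
  w_Busy·L_Busy = 0.19 × 0.557825 = 0.105987
Sum: 0.164661 + 0.141047 + 0.173589 + 0.105987 = 0.585284
Responsibility of State Busy: 0.105987 / 0.585284 ≈ 0.181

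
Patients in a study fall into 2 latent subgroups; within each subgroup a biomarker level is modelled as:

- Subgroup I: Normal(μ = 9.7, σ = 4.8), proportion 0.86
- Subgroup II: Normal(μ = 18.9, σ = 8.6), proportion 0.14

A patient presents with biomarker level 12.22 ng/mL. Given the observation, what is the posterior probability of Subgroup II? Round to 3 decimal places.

0.072

P(component k | x) = π_k·f_k(x) / marginal(x), where marginal(x) = Σ_j π_j·f_j(x).
Evaluate each component's likelihood at the observed value:
  L_I = 0.0724132
  L_II = 0.0343084
Prior × likelihood for each component:
  π_I·L_I = 0.86 × 0.0724132 = 0.0622753
  π_II·L_II = 0.14 × 0.0343084 = 0.00480317
Normaliser: 0.0622753 + 0.00480317 = 0.0670785
P(Subgroup II | 12.22 ng/mL) = 0.00480317 / 0.0670785 ≈ 0.072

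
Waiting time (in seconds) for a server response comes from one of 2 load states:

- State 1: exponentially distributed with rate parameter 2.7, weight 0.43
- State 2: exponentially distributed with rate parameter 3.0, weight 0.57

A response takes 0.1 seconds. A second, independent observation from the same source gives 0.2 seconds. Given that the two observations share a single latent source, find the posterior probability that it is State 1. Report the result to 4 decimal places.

0.4007

Posterior ∝ prior × likelihood, so P(k | x) ∝ P(Z=k) f_k(x); normalise over all components.
Since both observations come from the same component, the likelihood for component k is f_k(x₁)·f_k(x₂).
  f_1 = [2.06112] × [1.57342] = 3.24302
  f_2 = [2.22245] × [1.64643] = 3.65913
Prior × likelihood for each component:
  P(Z=1)·f_1 = 0.43 × 3.24302 = 1.3945
  P(Z=2)·f_2 = 0.57 × 3.65913 = 2.0857
Evidence: 1.3945 + 2.0857 = 3.4802
P(State 1 | x₁, x₂) ≈ 0.4007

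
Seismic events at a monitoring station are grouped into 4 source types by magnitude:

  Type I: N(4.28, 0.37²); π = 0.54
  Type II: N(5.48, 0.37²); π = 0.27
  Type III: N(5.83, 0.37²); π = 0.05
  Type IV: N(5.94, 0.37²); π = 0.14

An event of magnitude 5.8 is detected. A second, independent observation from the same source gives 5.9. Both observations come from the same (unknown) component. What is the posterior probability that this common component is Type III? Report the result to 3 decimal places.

P(component k | x) = π_k·f_k(x) / marginal(x), where marginal(x) = Σ_j π_j·f_j(x).
Since both observations come from the same component, the likelihood for component k is f_k(x₁)·f_k(x₂).
  p_I = [0.000233352] × [7.4123e-05] = 1.72967e-08
  p_II = [0.741795] × [0.566118] = 0.419944
  p_III = [1.07468] × [1.0591] = 1.1382
  p_IV = [1.00374] × [1.07194] = 1.07594
Weight by the priors:
  π_I·p_I = 0.54 × 1.72967e-08 = 9.34024e-09
  π_II·p_II = 0.27 × 0.419944 = 0.113385
  π_III·p_III = 0.05 × 1.1382 = 0.0569098
  π_IV·p_IV = 0.14 × 1.07594 = 0.150632
Marginal: 9.34024e-09 + 0.113385 + 0.0569098 + 0.150632 = 0.320927
P(Type III | x₁,x₂) ≈ 0.177

0.177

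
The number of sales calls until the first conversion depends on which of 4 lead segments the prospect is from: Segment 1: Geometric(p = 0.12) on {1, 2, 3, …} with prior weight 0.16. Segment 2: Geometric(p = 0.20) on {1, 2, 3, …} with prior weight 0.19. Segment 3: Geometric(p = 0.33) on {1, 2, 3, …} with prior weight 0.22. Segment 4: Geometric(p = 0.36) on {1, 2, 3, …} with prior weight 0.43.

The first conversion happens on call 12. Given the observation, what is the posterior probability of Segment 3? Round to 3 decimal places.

0.089

Apply Bayes' rule: the posterior for each component is proportional to its prior times its likelihood at x.
Component likelihoods at x = 12:
  L_1 = 0.12·(1−0.12)^11 = 0.12·0.245081 = 0.0294097
  L_2 = 0.20·(1−0.20)^11 = 0.20·0.0858993 = 0.0171799
  L_3 = 0.33·(1−0.33)^11 = 0.33·0.012213 = 0.00403029
  L_4 = 0.36·(1−0.36)^11 = 0.36·0.0073787 = 0.00265633
Unnormalised posteriors:
  π_1·L_1 = 0.16 × 0.0294097 = 0.00470555
  π_2·L_2 = 0.19 × 0.0171799 = 0.00326418
  π_3·L_3 = 0.22 × 0.00403029 = 0.000886665
  π_4·L_4 = 0.43 × 0.00265633 = 0.00114222
Marginal: 0.00470555 + 0.00326418 + 0.000886665 + 0.00114222 = 0.00999861
P(Segment 3 | the observation) = 0.000886665 / 0.00999861 ≈ 0.089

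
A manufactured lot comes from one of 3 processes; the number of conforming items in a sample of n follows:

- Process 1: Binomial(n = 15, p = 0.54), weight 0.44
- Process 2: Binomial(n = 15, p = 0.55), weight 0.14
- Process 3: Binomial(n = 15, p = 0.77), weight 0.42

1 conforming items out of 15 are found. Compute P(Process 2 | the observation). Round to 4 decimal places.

Posterior ∝ prior × likelihood, so P(k | x) ∝ w_k f_k(x); normalise over all components.
Binomial probabilities:
  L_1 = C(15,1)·0.54^1·0.46^14 = 15·0.54·1.89937e-05 = 0.000153849
  L_2 = C(15,1)·0.55^1·0.45^14 = 15·0.55·1.39629e-05 = 0.000115194
  L_3 = C(15,1)·0.77^1·0.23^14 = 15·0.77·1.15928e-09 = 1.33897e-08
Prior × likelihood for each component:
  w_1·L_1 = 0.44 × 0.000153849 = 6.76936e-05
  w_2·L_2 = 0.14 × 0.000115194 = 1.61271e-05
  w_3·L_3 = 0.42 × 1.33897e-08 = 5.62368e-09
Evidence: 6.76936e-05 + 1.61271e-05 + 5.62368e-09 = 8.38263e-05
Responsibility of Process 2: 1.61271e-05 / 8.38263e-05 ≈ 0.1924

0.1924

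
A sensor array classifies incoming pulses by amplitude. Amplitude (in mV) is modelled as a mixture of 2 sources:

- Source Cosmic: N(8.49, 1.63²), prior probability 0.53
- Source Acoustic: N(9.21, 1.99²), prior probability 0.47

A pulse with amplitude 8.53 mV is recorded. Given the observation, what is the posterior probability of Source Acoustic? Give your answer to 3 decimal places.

The responsibility of component k is P(Z=k) f_k(x) divided by Σ_j P(Z=j) f_j(x).
Component likelihoods at x = 8.53 mV:
  f_Cosmic = (1/(1.63·√(2π)))·exp(−(8.53−8.49)²/(2·1.63²)) = 0.244750·exp(-0.00030) = 0.244676
  f_Acoustic = (1/(1.99·√(2π)))·exp(−(8.53−9.21)²/(2·1.99²)) = 0.200474·exp(-0.05838) = 0.189104
Prior × likelihood for each component:
  P(Z=Cosmic)·f_Cosmic = 0.53 × 0.244676 = 0.129678
  P(Z=Acoustic)·f_Acoustic = 0.47 × 0.189104 = 0.0888791
Normaliser: 0.129678 + 0.0888791 = 0.218557
P(Source Acoustic | data) = 0.0888791 / 0.218557 ≈ 0.407

0.407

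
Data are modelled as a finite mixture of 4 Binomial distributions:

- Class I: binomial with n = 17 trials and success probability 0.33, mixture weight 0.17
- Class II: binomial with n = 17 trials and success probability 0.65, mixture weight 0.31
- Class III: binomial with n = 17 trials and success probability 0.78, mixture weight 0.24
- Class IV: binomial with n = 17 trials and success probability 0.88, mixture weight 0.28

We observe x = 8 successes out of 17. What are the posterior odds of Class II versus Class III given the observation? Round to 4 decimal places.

19.6114

The posterior odds equal the prior odds times the likelihood ratio: (w_i/w_j)·(f_i(x)/f_j(x)).
Evaluate each component's likelihood at the observed value:
  L_I = C(17,8)·0.33^8·0.67^9 = 24310·0.000140641·0.0272065 = 0.0930186
  L_II = C(17,8)·0.65^8·0.35^9 = 24310·0.0318645·7.88156e-05 = 0.0610526
  L_III = C(17,8)·0.78^8·0.22^9 = 24310·0.137011·1.20727e-06 = 0.00402111
  L_IV = C(17,8)·0.88^8·0.12^9 = 24310·0.359635·5.15978e-09 = 4.51105e-05
Posterior odds = (w_II·L_II) / (w_III·L_III) = (0.31·0.0610526) / (0.24·0.00402111) = 0.0189263 / 0.000965066 ≈ 19.6114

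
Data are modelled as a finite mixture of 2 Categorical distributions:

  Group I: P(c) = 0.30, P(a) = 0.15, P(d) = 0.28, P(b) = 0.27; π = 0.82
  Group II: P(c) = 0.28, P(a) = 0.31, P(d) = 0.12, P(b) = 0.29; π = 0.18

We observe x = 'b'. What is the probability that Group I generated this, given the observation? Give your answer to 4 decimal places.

0.8092

Apply Bayes' rule: the posterior for each component is proportional to its prior times its likelihood at x.
Component likelihoods at x = 'b':
  f_I = P(b | comp) = 0.27
  f_II = P(b | comp) = 0.29
Prior × likelihood for each component:
  P(Z=I)·f_I = 0.82 × 0.27 = 0.2214
  P(Z=II)·f_II = 0.18 × 0.29 = 0.0522
Evidence: 0.2214 + 0.0522 = 0.2736
Responsibility of Group I: 0.2214 / 0.2736 ≈ 0.8092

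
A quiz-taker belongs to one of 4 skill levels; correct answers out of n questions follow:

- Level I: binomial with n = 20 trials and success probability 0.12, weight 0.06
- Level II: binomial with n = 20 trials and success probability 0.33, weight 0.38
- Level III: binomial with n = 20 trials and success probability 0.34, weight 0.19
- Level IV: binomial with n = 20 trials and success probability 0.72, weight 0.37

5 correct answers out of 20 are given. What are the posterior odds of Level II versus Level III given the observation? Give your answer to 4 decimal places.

Since P(k|x) ∝ π_k f_k(x), the posterior odds are π_i f_i(x) / (π_j f_j(x)).
Evaluate each component's likelihood at the observed value:
  L_I = 0.0567009
  L_II = 0.149326
  L_III = 0.138356
  L_IV = 1.52924e-05
Odds = (0.38/0.19) × (0.149326/0.138356) = 2 × 1.07929 ≈ 2.1586

2.1586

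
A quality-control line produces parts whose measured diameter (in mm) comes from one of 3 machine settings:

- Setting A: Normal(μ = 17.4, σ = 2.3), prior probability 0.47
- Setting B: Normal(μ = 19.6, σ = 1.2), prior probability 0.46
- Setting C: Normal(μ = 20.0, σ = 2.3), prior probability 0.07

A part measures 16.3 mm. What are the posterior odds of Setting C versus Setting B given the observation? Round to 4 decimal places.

The posterior odds equal the prior odds times the likelihood ratio: (P(Z=i)/P(Z=j))·(f_i(x)/f_j(x)).
Component likelihoods at x = 16.3 mm:
  L_A = (1/(2.3·√(2π)))·exp(−(16.3−17.4)²/(2·2.3²)) = 0.173453·exp(-0.11437) = 0.154708
  L_B = (1/(1.2·√(2π)))·exp(−(16.3−19.6)²/(2·1.2²)) = 0.332452·exp(-3.78125) = 0.00757797
  L_C = (1/(2.3·√(2π)))·exp(−(16.3−20.0)²/(2·2.3²)) = 0.173453·exp(-1.29395) = 0.0475583
0.00332908 / 0.00348587 ≈ 0.9550

0.9550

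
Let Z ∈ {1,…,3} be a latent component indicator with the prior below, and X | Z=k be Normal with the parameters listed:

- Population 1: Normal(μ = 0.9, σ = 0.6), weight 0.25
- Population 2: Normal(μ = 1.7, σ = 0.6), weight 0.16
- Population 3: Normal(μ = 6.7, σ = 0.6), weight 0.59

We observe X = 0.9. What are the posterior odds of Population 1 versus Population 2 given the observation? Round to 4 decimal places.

3.8007

Posterior odds = (w_i f_i(x)) / (w_j f_j(x)); the normalising sum cancels.
Normal densities:
  p_1 = (1/(0.6·√(2π)))·exp(−(0.9−0.9)²/(2·0.6²)) = 0.664904·exp(-0.00000) = 0.664904
  p_2 = (1/(0.6·√(2π)))·exp(−(0.9−1.7)²/(2·0.6²)) = 0.664904·exp(-0.88889) = 0.27335
  p_3 = (1/(0.6·√(2π)))·exp(−(0.9−6.7)²/(2·0.6²)) = 0.664904·exp(-46.72222) = 3.4006e-21
Odds = (0.25/0.16) × (0.664904/0.27335) = 1.5625 × 2.43243 ≈ 3.8007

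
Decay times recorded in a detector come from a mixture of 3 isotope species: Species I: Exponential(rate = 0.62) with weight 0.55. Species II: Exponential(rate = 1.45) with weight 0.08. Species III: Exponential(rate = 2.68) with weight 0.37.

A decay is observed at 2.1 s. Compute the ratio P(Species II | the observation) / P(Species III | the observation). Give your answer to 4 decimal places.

Since P(k|x) ∝ π_k f_k(x), the posterior odds are π_i f_i(x) / (π_j f_j(x)).
Evaluate each component's likelihood at the observed value:
  f_I = 0.168632
  f_II = 0.0690147
  f_III = 0.00963664
Posterior odds = (π_II·f_II) / (π_III·f_III) = (0.08·0.0690147) / (0.37·0.00963664) = 0.00552117 / 0.00356556 ≈ 1.5485

1.5485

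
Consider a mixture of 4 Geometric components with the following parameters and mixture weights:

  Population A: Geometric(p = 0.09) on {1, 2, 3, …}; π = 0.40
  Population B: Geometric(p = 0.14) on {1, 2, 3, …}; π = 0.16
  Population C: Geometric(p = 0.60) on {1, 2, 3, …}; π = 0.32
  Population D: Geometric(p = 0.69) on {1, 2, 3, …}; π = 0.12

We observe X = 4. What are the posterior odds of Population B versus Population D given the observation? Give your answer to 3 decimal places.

Since P(k|x) ∝ P(Z=k) f_k(x), the posterior odds are P(Z=i) f_i(x) / (P(Z=j) f_j(x)).
Evaluate each component's likelihood at the observed value:
  L_A = 0.09·(1−0.09)^3 = 0.09·0.753571 = 0.0678214
  L_B = 0.14·(1−0.14)^3 = 0.14·0.636056 = 0.0890478
  L_C = 0.60·(1−0.60)^3 = 0.60·0.064 = 0.0384
  L_D = 0.69·(1−0.69)^3 = 0.69·0.029791 = 0.0205558
Posterior odds = (P(Z=B)·L_B) / (P(Z=D)·L_D) = (0.16·0.0890478) / (0.12·0.0205558) = 0.0142477 / 0.00246669 ≈ 5.776

5.776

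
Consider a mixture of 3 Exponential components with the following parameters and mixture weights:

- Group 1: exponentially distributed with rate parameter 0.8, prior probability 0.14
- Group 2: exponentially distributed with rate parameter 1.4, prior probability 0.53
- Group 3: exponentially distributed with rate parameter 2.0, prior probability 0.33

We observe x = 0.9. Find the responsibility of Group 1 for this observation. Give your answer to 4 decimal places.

0.1457

P(component k | x) = π_k·f_k(x) / marginal(x), where marginal(x) = Σ_j π_j·f_j(x).
Evaluate each component's likelihood at the observed value:
  f_1 = 0.389402
  f_2 = 0.397116
  f_3 = 0.330598
Weight by the priors:
  π_1·f_1 = 0.14 × 0.389402 = 0.0545163
  π_2·f_2 = 0.53 × 0.397116 = 0.210471
  π_3·f_3 = 0.33 × 0.330598 = 0.109097
Normaliser: 0.0545163 + 0.210471 + 0.109097 = 0.374085
P(Group 1 | x) ≈ 0.1457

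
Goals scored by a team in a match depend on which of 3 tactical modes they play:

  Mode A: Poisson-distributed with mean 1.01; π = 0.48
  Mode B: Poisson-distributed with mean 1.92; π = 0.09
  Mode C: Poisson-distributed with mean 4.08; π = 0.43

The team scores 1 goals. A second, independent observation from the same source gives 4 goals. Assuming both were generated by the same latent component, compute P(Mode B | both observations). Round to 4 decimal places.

0.1969

By Bayes' theorem, P(k | x) = π_k f_k(x) / Σ_j π_j f_j(x).
Since both observations come from the same component, the likelihood for component k is f_k(x₁)·f_k(x₂).
  p_A = [e^(−1.01)·1.01^1/1! = 0.367861] × [0.015792] = 0.00580926
  p_B = [e^(−1.92)·1.92^1/1! = 0.281485] × [0.0830134] = 0.0233671
  p_C = [e^(−4.08)·4.08^1/1! = 0.0689825] × [0.195213] = 0.0134662
Unnormalised posteriors:
  π_A·p_A = 0.48 × 0.00580926 = 0.00278844
  π_B·p_B = 0.09 × 0.0233671 = 0.00210304
  π_C·p_C = 0.43 × 0.0134662 = 0.00579049
Sum: 0.00278844 + 0.00210304 + 0.00579049 = 0.010682
Responsibility of Mode B: 0.00210304 / 0.010682 ≈ 0.1969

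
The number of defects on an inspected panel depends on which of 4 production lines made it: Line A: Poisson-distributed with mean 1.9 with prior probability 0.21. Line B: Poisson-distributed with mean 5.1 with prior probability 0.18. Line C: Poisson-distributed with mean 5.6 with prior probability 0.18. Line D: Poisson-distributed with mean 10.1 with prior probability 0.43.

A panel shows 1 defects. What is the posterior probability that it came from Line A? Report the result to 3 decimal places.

Apply Bayes' rule: the posterior for each component is proportional to its prior times its likelihood at x.
Component likelihoods at x = 1 defects:
  p_A = 0.28418
  p_B = 0.0310934
  p_C = 0.020708
  p_D = 0.000414904
Unnormalised posteriors:
  w_A·p_A = 0.21 × 0.28418 = 0.0596779
  w_B·p_B = 0.18 × 0.0310934 = 0.00559681
  w_C·p_C = 0.18 × 0.020708 = 0.00372745
  w_D·p_D = 0.43 × 0.000414904 = 0.000178409
Denominator: 0.0596779 + 0.00559681 + 0.00372745 + 0.000178409 = 0.0691805
So the posterior for Line A is 0.0596779 / 0.0691805 ≈ 0.863.

0.863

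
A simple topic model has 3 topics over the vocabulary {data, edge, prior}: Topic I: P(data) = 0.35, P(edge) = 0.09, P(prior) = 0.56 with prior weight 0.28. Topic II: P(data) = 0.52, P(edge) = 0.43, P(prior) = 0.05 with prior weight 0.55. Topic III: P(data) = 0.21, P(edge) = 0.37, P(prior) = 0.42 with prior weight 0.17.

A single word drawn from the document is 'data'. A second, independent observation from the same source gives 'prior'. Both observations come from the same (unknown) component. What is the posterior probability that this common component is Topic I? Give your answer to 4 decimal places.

Posterior ∝ prior × likelihood, so P(k | x) ∝ π_k f_k(x); normalise over all components.
Since both observations come from the same component, the likelihood for component k is f_k(x₁)·f_k(x₂).
  L_I = [0.35] × [0.56] = 0.196
  L_II = [0.52] × [0.05] = 0.026
  L_III = [0.21] × [0.42] = 0.0882
Multiply by the mixture weights:
  π_I·L_I = 0.28 × 0.196 = 0.05488
  π_II·L_II = 0.55 × 0.026 = 0.0143
  π_III·L_III = 0.17 × 0.0882 = 0.014994
Sum: 0.05488 + 0.0143 + 0.014994 = 0.084174
P(Topic I | data) ≈ 0.6520

0.6520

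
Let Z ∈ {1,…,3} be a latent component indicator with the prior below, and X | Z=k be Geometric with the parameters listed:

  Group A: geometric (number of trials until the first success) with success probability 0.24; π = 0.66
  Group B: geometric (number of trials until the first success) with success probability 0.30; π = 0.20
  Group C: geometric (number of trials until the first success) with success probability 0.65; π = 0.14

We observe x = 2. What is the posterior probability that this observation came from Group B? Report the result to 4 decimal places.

0.2162

P(component k | x) = w_k·f_k(x) / marginal(x), where marginal(x) = Σ_j w_j·f_j(x).
Geometric probabilities:
  f_A = 0.24·(1−0.24)^1 = 0.24·0.76 = 0.1824
  f_B = 0.30·(1−0.30)^1 = 0.30·0.7 = 0.21
  f_C = 0.65·(1−0.65)^1 = 0.65·0.35 = 0.2275
Weight by the priors:
  w_A·f_A = 0.66 × 0.1824 = 0.120384
  w_B·f_B = 0.20 × 0.21 = 0.042
  w_C·f_C = 0.14 × 0.2275 = 0.03185
Sum: 0.120384 + 0.042 + 0.03185 = 0.194234
Responsibility of Group B: 0.042 / 0.194234 ≈ 0.2162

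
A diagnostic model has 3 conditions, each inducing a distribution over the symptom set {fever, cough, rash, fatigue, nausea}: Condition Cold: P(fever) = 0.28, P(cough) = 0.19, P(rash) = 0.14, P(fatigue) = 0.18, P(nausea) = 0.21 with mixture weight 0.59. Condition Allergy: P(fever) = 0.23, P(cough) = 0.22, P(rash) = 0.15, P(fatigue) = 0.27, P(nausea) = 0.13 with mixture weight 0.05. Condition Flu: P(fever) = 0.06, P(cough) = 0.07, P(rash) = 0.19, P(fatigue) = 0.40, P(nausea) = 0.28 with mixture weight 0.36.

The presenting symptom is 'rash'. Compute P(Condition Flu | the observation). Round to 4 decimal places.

The responsibility of component k is w_k f_k(x) divided by Σ_j w_j f_j(x).
Evaluate each component's likelihood at the observed value:
  L_Cold = P(rash | comp) = 0.14
  L_Allergy = P(rash | comp) = 0.15
  L_Flu = P(rash | comp) = 0.19
Prior × likelihood for each component:
  w_Cold·L_Cold = 0.59 × 0.14 = 0.0826
  w_Allergy·L_Allergy = 0.05 × 0.15 = 0.0075
  w_Flu·L_Flu = 0.36 × 0.19 = 0.0684
Normaliser: 0.0826 + 0.0075 + 0.0684 = 0.1585
P(Condition Flu | the observation) ≈ 0.4315

0.4315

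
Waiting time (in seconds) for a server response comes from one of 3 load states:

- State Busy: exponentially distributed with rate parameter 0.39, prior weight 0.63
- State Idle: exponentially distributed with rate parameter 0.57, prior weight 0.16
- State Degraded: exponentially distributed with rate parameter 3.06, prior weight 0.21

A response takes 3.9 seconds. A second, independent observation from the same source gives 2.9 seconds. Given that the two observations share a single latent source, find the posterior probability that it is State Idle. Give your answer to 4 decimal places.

0.1376

Apply Bayes' rule: the posterior for each component is proportional to its prior times its likelihood at x.
Since both observations come from the same component, the likelihood for component k is f_k(x₁)·f_k(x₂).
  f_Busy = [0.39·e^(−0.39·3.9) = 0.39·e^(−1.5210) = 0.0852124] × [0.125857] = 0.0107246
  f_Idle = [0.57·e^(−0.57·3.9) = 0.57·e^(−2.2230) = 0.0617217] × [0.109141] = 0.00673634
  f_Degraded = [3.06·e^(−3.06·3.9) = 3.06·e^(−11.9340) = 2.0084e-05] × [0.000428344] = 8.60287e-09
Unnormalised posteriors:
  π_Busy·f_Busy = 0.63 × 0.0107246 = 0.00675648
  π_Idle·f_Idle = 0.16 × 0.00673634 = 0.00107782
  π_Degraded·f_Degraded = 0.21 × 8.60287e-09 = 1.8066e-09
Evidence: 0.00675648 + 0.00107782 + 1.8066e-09 = 0.0078343
P(State Idle | x₁,x₂) = 0.00107782 / 0.0078343 ≈ 0.1376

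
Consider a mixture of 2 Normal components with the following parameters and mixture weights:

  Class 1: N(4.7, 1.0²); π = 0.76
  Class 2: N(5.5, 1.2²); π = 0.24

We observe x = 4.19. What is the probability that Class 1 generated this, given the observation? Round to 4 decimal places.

Posterior ∝ prior × likelihood, so P(k | x) ∝ π_k f_k(x); normalise over all components.
Component likelihoods at x = 4.19:
  L_1 = 0.350292
  L_2 = 0.183209
Weight by the priors:
  π_1·L_1 = 0.76 × 0.350292 = 0.266222
  π_2·L_2 = 0.24 × 0.183209 = 0.0439701
Marginal: 0.266222 + 0.0439701 = 0.310192
So the posterior for Class 1 is 0.266222 / 0.310192 ≈ 0.8582.

0.8582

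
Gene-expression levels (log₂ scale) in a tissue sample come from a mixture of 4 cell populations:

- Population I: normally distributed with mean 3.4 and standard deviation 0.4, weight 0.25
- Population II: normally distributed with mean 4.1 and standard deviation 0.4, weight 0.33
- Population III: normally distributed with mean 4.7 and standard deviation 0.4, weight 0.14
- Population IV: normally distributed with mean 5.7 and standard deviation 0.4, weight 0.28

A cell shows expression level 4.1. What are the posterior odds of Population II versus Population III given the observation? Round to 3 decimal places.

Posterior odds = (w_i f_i(x)) / (w_j f_j(x)); the normalising sum cancels.
Evaluate each component's likelihood at the observed value:
  p_I = 0.215693
  p_II = 0.997356
  p_III = 0.323794
  p_IV = 0.000334576
0.329127 / 0.0453312 ≈ 7.261

7.261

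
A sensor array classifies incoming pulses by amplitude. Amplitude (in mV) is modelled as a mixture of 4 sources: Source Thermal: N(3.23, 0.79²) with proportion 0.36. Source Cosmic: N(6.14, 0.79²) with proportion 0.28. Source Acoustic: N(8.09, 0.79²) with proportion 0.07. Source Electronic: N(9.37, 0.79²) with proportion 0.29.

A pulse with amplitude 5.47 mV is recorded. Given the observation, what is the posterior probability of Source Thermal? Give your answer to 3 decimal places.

The responsibility of component k is π_k f_k(x) divided by Σ_j π_j f_j(x).
Normal densities:
  p_Thermal = (1/(0.79·√(2π)))·exp(−(5.47−3.23)²/(2·0.79²)) = 0.504990·exp(-4.01987) = 0.00906726
  p_Cosmic = (1/(0.79·√(2π)))·exp(−(5.47−6.14)²/(2·0.79²)) = 0.504990·exp(-0.35964) = 0.352447
  p_Acoustic = (1/(0.79·√(2π)))·exp(−(5.47−8.09)²/(2·0.79²)) = 0.504990·exp(-5.49944) = 0.00206494
  p_Electronic = (1/(0.79·√(2π)))·exp(−(5.47−9.37)²/(2·0.79²)) = 0.504990·exp(-12.18555) = 2.57731e-06
Prior × likelihood for each component:
  π_Thermal·p_Thermal = 0.36 × 0.00906726 = 0.00326421
  π_Cosmic·p_Cosmic = 0.28 × 0.352447 = 0.0986853
  π_Acoustic·p_Acoustic = 0.07 × 0.00206494 = 0.000144546
  π_Electronic·p_Electronic = 0.29 × 2.57731e-06 = 7.47421e-07
Evidence: 0.00326421 + 0.0986853 + 0.000144546 + 7.47421e-07 = 0.102095
P(Source Thermal | x) = 0.00326421 / 0.102095 ≈ 0.032

0.032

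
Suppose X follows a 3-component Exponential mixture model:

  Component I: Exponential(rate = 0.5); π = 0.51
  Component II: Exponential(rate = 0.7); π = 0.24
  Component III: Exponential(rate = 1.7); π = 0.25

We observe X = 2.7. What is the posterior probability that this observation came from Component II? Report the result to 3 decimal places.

0.265

P(component k | x) = P(Z=k)·f_k(x) / marginal(x), where marginal(x) = Σ_j P(Z=j)·f_j(x).
Exponential densities:
  f_I = 0.12962
  f_II = 0.10575
  f_III = 0.0172599
Multiply by the mixture weights:
  P(Z=I)·f_I = 0.51 × 0.12962 = 0.0661063
  P(Z=II)·f_II = 0.24 × 0.10575 = 0.0253801
  P(Z=III)·f_III = 0.25 × 0.0172599 = 0.00431496
Sum: 0.0661063 + 0.0253801 + 0.00431496 = 0.0958013
So the posterior for Component II is 0.0253801 / 0.0958013 ≈ 0.265.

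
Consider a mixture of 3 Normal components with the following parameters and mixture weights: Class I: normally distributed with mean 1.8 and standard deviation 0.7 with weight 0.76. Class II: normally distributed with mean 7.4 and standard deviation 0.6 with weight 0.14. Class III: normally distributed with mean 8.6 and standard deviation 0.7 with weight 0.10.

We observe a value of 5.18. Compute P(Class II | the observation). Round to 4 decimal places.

0.9601

By Bayes' theorem, P(k | x) = P(Z=k) f_k(x) / Σ_j P(Z=j) f_j(x).
Normal densities:
  L_I = (1/(0.7·√(2π)))·exp(−(5.18−1.8)²/(2·0.7²)) = 0.569918·exp(-11.65755) = 4.93176e-06
  L_II = (1/(0.6·√(2π)))·exp(−(5.18−7.4)²/(2·0.6²)) = 0.664904·exp(-6.84500) = 0.000707967
  L_III = (1/(0.7·√(2π)))·exp(−(5.18−8.6)²/(2·0.7²)) = 0.569918·exp(-11.93510) = 3.73648e-06
Unnormalised posteriors:
  P(Z=I)·L_I = 0.76 × 4.93176e-06 = 3.74814e-06
  P(Z=II)·L_II = 0.14 × 0.000707967 = 9.91154e-05
  P(Z=III)·L_III = 0.10 × 3.73648e-06 = 3.73648e-07
Denominator: 3.74814e-06 + 9.91154e-05 + 3.73648e-07 = 0.000103237
So the posterior for Class II is 9.91154e-05 / 0.000103237 ≈ 0.9601.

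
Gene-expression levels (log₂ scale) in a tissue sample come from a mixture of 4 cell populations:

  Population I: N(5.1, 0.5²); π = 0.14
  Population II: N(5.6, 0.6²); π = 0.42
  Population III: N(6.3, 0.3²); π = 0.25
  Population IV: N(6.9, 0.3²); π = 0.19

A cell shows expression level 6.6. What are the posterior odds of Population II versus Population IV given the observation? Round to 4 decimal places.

0.4544

Since P(k|x) ∝ π_k f_k(x), the posterior odds are π_i f_i(x) / (π_j f_j(x)).
Evaluate each component's likelihood at the observed value:
  L_I = 0.0088637
  L_II = 0.165795
  L_III = 0.806569
  L_IV = 0.806569
0.069634 / 0.153248 ≈ 0.4544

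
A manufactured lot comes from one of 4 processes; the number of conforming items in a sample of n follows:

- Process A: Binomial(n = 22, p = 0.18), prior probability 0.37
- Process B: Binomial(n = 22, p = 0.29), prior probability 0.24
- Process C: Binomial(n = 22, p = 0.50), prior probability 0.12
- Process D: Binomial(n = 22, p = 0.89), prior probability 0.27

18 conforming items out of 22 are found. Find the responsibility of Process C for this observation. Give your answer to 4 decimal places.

Posterior ∝ prior × likelihood, so P(k | x) ∝ π_k f_k(x); normalise over all components.
Binomial probabilities:
  L_A = 1.30129e-10
  L_B = 3.91212e-07
  L_C = 0.00174403
  L_D = 0.131464
Multiply by the mixture weights:
  π_A·L_A = 0.37 × 1.30129e-10 = 4.81478e-11
  π_B·L_B = 0.24 × 3.91212e-07 = 9.38908e-08
  π_C·L_C = 0.12 × 0.00174403 = 0.000209284
  π_D·L_D = 0.27 × 0.131464 = 0.0354951
Sum: 4.81478e-11 + 9.38908e-08 + 0.000209284 + 0.0354951 = 0.0357045
So the posterior for Process C is 0.000209284 / 0.0357045 ≈ 0.0059.

0.0059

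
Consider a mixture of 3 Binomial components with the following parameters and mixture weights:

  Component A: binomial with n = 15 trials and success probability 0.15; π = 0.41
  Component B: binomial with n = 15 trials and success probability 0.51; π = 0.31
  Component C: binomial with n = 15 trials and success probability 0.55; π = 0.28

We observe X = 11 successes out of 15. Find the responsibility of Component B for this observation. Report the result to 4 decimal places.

0.4042

By Bayes' theorem, P(k | x) = π_k f_k(x) / Σ_j π_j f_j(x).
Component likelihoods at x = 11 successes out of 15:
  L_A = 6.16328e-07
  L_B = 0.0477737
  L_C = 0.077978
Prior × likelihood for each component:
  π_A·L_A = 0.41 × 6.16328e-07 = 2.52695e-07
  π_B·L_B = 0.31 × 0.0477737 = 0.0148098
  π_C·L_C = 0.28 × 0.077978 = 0.0218338
Normaliser: 2.52695e-07 + 0.0148098 + 0.0218338 = 0.036644
Responsibility of Component B: 0.0148098 / 0.036644 ≈ 0.4042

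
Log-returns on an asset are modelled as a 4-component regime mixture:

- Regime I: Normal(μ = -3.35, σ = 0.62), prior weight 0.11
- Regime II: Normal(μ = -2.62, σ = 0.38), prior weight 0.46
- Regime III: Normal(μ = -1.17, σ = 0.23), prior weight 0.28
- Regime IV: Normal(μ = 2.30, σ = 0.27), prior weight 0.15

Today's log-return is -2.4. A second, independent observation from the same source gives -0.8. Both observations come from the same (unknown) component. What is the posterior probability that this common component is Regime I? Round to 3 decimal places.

Apply Bayes' rule: the posterior for each component is proportional to its prior times its likelihood at x.
Since both observations come from the same component, the likelihood for component k is f_k(x₁)·f_k(x₂).
  p_I = [0.198928] × [0.000136541] = 2.71618e-05
  p_II = [0.887857] × [1.09641e-05] = 9.73456e-06
  p_III = [1.0689e-06] × [0.475583] = 5.08349e-07
  p_IV = [2.34455e-66] × [3.50137e-29] = 8.20914e-95
Prior × likelihood for each component:
  P(Z=I)·p_I = 0.11 × 2.71618e-05 = 2.9878e-06
  P(Z=II)·p_II = 0.46 × 9.73456e-06 = 4.4779e-06
  P(Z=III)·p_III = 0.28 × 5.08349e-07 = 1.42338e-07
  P(Z=IV)·p_IV = 0.15 × 8.20914e-95 = 1.23137e-95
Normaliser: 2.9878e-06 + 4.4779e-06 + 1.42338e-07 + 1.23137e-95 = 7.60803e-06
P(Regime I | data) ≈ 0.393

0.393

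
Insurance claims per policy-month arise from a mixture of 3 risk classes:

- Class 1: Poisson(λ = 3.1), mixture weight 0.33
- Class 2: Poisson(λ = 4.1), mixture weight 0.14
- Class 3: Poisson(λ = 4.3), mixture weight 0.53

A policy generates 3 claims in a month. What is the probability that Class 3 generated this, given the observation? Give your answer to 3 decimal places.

Posterior ∝ prior × likelihood, so P(k | x) ∝ π_k f_k(x); normalise over all components.
Poisson probabilities:
  f_1 = e^(−3.1)·3.1^3/3! = 0.223677
  f_2 = e^(−4.1)·4.1^3/3! = 0.190368
  f_3 = e^(−4.3)·4.3^3/3! = 0.179799
Multiply by the mixture weights:
  π_1·f_1 = 0.33 × 0.223677 = 0.0738133
  π_2·f_2 = 0.14 × 0.190368 = 0.0266515
  π_3·f_3 = 0.53 × 0.179799 = 0.0952936
Evidence: 0.0738133 + 0.0266515 + 0.0952936 = 0.195758
So the posterior for Class 3 is 0.0952936 / 0.195758 ≈ 0.487.

0.487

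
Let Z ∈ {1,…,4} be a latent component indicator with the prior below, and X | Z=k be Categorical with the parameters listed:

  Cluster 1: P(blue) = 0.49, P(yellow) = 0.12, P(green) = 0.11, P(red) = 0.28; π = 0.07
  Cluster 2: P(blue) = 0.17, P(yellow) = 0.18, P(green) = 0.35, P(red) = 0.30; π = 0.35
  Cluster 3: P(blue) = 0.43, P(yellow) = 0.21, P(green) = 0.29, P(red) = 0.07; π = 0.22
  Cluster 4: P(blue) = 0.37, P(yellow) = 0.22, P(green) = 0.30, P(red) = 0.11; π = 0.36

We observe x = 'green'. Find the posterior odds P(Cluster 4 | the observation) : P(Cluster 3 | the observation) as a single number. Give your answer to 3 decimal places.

1.693

Only the two components matter; the odds are (π_i f_i(x)) / (π_j f_j(x)).
Component likelihoods at x = 'green':
  L_1 = 0.11
  L_2 = 0.35
  L_3 = 0.29
  L_4 = 0.3
Posterior odds = (π_4·L_4) / (π_3·L_3) = (0.36·0.3) / (0.22·0.29) = 0.108 / 0.0638 ≈ 1.693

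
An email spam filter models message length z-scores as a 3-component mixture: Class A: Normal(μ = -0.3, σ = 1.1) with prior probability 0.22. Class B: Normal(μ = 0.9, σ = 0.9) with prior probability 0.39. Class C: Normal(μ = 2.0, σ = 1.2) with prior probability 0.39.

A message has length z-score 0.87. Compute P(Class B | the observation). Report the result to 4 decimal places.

P(component k | x) = π_k·f_k(x) / marginal(x), where marginal(x) = Σ_j π_j·f_j(x).
Component likelihoods at x = 0.87:
  p_A = 0.205994
  p_B = 0.443023
  p_C = 0.213391
Unnormalised posteriors:
  π_A·p_A = 0.22 × 0.205994 = 0.0453186
  π_B·p_B = 0.39 × 0.443023 = 0.172779
  π_C·p_C = 0.39 × 0.213391 = 0.0832226
Denominator: 0.0453186 + 0.172779 + 0.0832226 = 0.30132
P(Class B | the observation) ≈ 0.5734

0.5734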